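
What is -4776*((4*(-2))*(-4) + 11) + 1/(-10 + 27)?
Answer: -3491255/17 ≈ -2.0537e+5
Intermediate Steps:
-4776*((4*(-2))*(-4) + 11) + 1/(-10 + 27) = -4776*(-8*(-4) + 11) + 1/17 = -4776*(32 + 11) + 1/17 = -4776*43 + 1/17 = -398*516 + 1/17 = -205368 + 1/17 = -3491255/17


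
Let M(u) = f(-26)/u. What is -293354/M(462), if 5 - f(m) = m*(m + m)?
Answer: 45176516/449 ≈ 1.0062e+5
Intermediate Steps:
f(m) = 5 - 2*m**2 (f(m) = 5 - m*(m + m) = 5 - m*2*m = 5 - 2*m**2)
M(u) = -1347/u (M(u) = (5 - 2*(-26)**2)/u = (5 - 2*676)/u = (5 - 1352)/u = -1347/u)
-293354/M(462) = -293354/((-1347/462)) = -293354/((-1347*1/462)) = -293354/(-449/154) = -293354*(-154/449) = 45176516/449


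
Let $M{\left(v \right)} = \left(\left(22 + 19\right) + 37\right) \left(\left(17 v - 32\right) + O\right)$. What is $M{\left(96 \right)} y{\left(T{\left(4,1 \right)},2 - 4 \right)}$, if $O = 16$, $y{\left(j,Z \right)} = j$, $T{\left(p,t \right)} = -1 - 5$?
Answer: $-756288$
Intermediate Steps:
$T{\left(p,t \right)} = -6$ ($T{\left(p,t \right)} = -1 - 5 = -6$)
$M{\left(v \right)} = -1248 + 1326 v$ ($M{\left(v \right)} = \left(\left(22 + 19\right) + 37\right) \left(\left(17 v - 32\right) + 16\right) = \left(41 + 37\right) \left(\left(-32 + 17 v\right) + 16\right) = 78 \left(-16 + 17 v\right) = -1248 + 1326 v$)
$M{\left(96 \right)} y{\left(T{\left(4,1 \right)},2 - 4 \right)} = \left(-1248 + 1326 \cdot 96\right) \left(-6\right) = \left(-1248 + 127296\right) \left(-6\right) = 126048 \left(-6\right) = -756288$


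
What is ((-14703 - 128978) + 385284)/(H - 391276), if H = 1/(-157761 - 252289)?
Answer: -99069310150/160442723801 ≈ -0.61747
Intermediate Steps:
H = -1/410050 (H = 1/(-410050) = -1/410050 ≈ -2.4387e-6)
((-14703 - 128978) + 385284)/(H - 391276) = ((-14703 - 128978) + 385284)/(-1/410050 - 391276) = (-143681 + 385284)/(-160442723801/410050) = 241603*(-410050/160442723801) = -99069310150/160442723801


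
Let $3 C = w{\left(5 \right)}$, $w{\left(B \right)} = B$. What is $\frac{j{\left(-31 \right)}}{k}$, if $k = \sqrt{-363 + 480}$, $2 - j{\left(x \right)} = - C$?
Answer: $\frac{11 \sqrt{13}}{117} \approx 0.33898$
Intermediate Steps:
$C = \frac{5}{3}$ ($C = \frac{1}{3} \cdot 5 = \frac{5}{3} \approx 1.6667$)
$j{\left(x \right)} = \frac{11}{3}$ ($j{\left(x \right)} = 2 - \left(-1\right) \frac{5}{3} = 2 - - \frac{5}{3} = 2 + \frac{5}{3} = \frac{11}{3}$)
$k = 3 \sqrt{13}$ ($k = \sqrt{117} = 3 \sqrt{13} \approx 10.817$)
$\frac{j{\left(-31 \right)}}{k} = \frac{11}{3 \cdot 3 \sqrt{13}} = \frac{11 \frac{\sqrt{13}}{39}}{3} = \frac{11 \sqrt{13}}{117}$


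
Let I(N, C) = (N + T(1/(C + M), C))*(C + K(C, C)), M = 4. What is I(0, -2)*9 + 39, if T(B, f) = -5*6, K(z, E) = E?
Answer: 1119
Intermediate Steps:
T(B, f) = -30
I(N, C) = 2*C*(-30 + N) (I(N, C) = (N - 30)*(C + C) = (-30 + N)*(2*C) = 2*C*(-30 + N))
I(0, -2)*9 + 39 = (2*(-2)*(-30 + 0))*9 + 39 = (2*(-2)*(-30))*9 + 39 = 120*9 + 39 = 1080 + 39 = 1119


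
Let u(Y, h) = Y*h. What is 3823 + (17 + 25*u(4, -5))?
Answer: 3340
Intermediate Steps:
3823 + (17 + 25*u(4, -5)) = 3823 + (17 + 25*(4*(-5))) = 3823 + (17 + 25*(-20)) = 3823 + (17 - 500) = 3823 - 483 = 3340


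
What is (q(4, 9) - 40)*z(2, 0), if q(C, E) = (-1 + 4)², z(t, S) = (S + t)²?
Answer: -124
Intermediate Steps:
q(C, E) = 9 (q(C, E) = 3² = 9)
(q(4, 9) - 40)*z(2, 0) = (9 - 40)*(0 + 2)² = -31*2² = -31*4 = -124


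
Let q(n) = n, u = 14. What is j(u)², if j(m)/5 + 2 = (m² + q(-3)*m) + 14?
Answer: 688900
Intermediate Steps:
j(m) = 60 - 15*m + 5*m² (j(m) = -10 + 5*((m² - 3*m) + 14) = -10 + 5*(14 + m² - 3*m) = -10 + (70 - 15*m + 5*m²) = 60 - 15*m + 5*m²)
j(u)² = (60 - 15*14 + 5*14²)² = (60 - 210 + 5*196)² = (60 - 210 + 980)² = 830² = 688900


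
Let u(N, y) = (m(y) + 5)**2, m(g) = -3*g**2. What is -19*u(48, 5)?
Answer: -93100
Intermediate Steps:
u(N, y) = (5 - 3*y**2)**2 (u(N, y) = (-3*y**2 + 5)**2 = (5 - 3*y**2)**2)
-19*u(48, 5) = -19*(-5 + 3*5**2)**2 = -19*(-5 + 3*25)**2 = -19*(-5 + 75)**2 = -19*70**2 = -19*4900 = -93100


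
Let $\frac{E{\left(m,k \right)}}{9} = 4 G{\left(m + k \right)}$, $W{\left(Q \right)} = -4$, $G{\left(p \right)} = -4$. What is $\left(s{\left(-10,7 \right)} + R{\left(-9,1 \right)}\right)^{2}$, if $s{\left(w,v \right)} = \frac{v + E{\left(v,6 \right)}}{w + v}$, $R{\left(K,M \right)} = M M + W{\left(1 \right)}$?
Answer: $\frac{16384}{9} \approx 1820.4$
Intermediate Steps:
$E{\left(m,k \right)} = -144$ ($E{\left(m,k \right)} = 9 \cdot 4 \left(-4\right) = 9 \left(-16\right) = -144$)
$R{\left(K,M \right)} = -4 + M^{2}$ ($R{\left(K,M \right)} = M M - 4 = M^{2} - 4 = -4 + M^{2}$)
$s{\left(w,v \right)} = \frac{-144 + v}{v + w}$ ($s{\left(w,v \right)} = \frac{v - 144}{w + v} = \frac{-144 + v}{v + w}$)
$\left(s{\left(-10,7 \right)} + R{\left(-9,1 \right)}\right)^{2} = \left(\frac{-144 + 7}{7 - 10} - \left(4 - 1^{2}\right)\right)^{2} = \left(\frac{1}{-3} \left(-137\right) + \left(-4 + 1\right)\right)^{2} = \left(\left(- \frac{1}{3}\right) \left(-137\right) - 3\right)^{2} = \left(\frac{137}{3} - 3\right)^{2} = \left(\frac{128}{3}\right)^{2} = \frac{16384}{9}$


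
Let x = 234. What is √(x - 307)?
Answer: I*√73 ≈ 8.544*I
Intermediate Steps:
√(x - 307) = √(234 - 307) = √(-73) = I*√73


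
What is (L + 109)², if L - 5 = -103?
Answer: 121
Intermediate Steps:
L = -98 (L = 5 - 103 = -98)
(L + 109)² = (-98 + 109)² = 11² = 121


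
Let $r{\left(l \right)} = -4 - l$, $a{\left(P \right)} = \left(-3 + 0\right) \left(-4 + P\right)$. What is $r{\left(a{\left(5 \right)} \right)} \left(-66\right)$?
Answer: $66$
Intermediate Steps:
$a{\left(P \right)} = 12 - 3 P$ ($a{\left(P \right)} = - 3 \left(-4 + P\right) = 12 - 3 P$)
$r{\left(a{\left(5 \right)} \right)} \left(-66\right) = \left(-4 - \left(12 - 15\right)\right) \left(-66\right) = \left(-4 - -3\right) \left(-66\right) = \left(-4 + 3\right) \left(-66\right) = \left(-1\right) \left(-66\right) = 66$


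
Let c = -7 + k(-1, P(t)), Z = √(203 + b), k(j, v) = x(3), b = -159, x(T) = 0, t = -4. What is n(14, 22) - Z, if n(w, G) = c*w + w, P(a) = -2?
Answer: -84 - 2*√11 ≈ -90.633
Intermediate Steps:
k(j, v) = 0
Z = 2*√11 (Z = √(203 - 159) = √44 = 2*√11 ≈ 6.6332)
c = -7 (c = -7 + 0 = -7)
n(w, G) = -6*w (n(w, G) = -7*w + w = -6*w)
n(14, 22) - Z = -6*14 - 2*√11 = -84 - 2*√11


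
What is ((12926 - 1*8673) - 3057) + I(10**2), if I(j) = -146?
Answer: 1050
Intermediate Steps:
((12926 - 1*8673) - 3057) + I(10**2) = ((12926 - 1*8673) - 3057) - 146 = ((12926 - 8673) - 3057) - 146 = (4253 - 3057) - 146 = 1196 - 146 = 1050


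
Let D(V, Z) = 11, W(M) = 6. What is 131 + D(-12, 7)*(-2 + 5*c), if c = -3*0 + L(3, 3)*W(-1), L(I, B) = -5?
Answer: -1541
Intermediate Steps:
c = -30 (c = -3*0 - 5*6 = 0 - 30 = -30)
131 + D(-12, 7)*(-2 + 5*c) = 131 + 11*(-2 + 5*(-30)) = 131 + 11*(-2 - 150) = 131 + 11*(-152) = 131 - 1672 = -1541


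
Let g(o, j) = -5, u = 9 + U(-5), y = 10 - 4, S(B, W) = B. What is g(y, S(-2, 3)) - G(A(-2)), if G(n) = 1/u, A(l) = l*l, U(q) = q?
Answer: -21/4 ≈ -5.2500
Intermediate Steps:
y = 6
A(l) = l**2
u = 4 (u = 9 - 5 = 4)
G(n) = 1/4
g(y, S(-2, 3)) - G(A(-2)) = -5 - 1*1/4 = -5 - 1/4 = -21/4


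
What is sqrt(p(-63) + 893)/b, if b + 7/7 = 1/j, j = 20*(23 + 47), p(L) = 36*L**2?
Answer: -1400*sqrt(143777)/1399 ≈ -379.45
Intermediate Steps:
j = 1400 (j = 20*70 = 1400)
b = -1399/1400 (b = -1 + 1/1400 = -1399/1400 ≈ -0.99929)
sqrt(p(-63) + 893)/b = sqrt(36*(-63)**2 + 893)/(-1399/1400) = sqrt(36*3969 + 893)*(-1400/1399) = sqrt(142884 + 893)*(-1400/1399) = sqrt(143777)*(-1400/1399) = -1400*sqrt(143777)/1399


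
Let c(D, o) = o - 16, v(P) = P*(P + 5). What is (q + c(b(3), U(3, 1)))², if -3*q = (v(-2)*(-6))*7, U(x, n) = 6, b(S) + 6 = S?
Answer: 8836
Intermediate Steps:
b(S) = -6 + S
v(P) = P*(5 + P)
q = -84 (q = --2*(5 - 2)*(-6)*7/3 = --2*3*(-6)*7/3 = -(-6*(-6))*7/3 = -12*7 = -⅓*252 = -84)
c(D, o) = -16 + o
(q + c(b(3), U(3, 1)))² = (-84 + (-16 + 6))² = (-84 - 10)² = (-94)² = 8836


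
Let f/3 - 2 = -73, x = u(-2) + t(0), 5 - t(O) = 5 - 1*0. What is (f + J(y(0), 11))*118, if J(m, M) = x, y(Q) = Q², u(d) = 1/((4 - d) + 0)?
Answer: -75343/3 ≈ -25114.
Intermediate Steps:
u(d) = 1/(4 - d)
t(O) = 0 (t(O) = 5 - (5 - 1*0) = 5 - (5 + 0) = 5 - 1*5 = 5 - 5 = 0)
x = ⅙ (x = -1/(-4 - 2) + 0 = -1/(-6) + 0 = -1*(-⅙) + 0 = ⅙ + 0 = ⅙ ≈ 0.16667)
J(m, M) = ⅙
f = -213 (f = 6 + 3*(-73) = 6 - 219 = -213)
(f + J(y(0), 11))*118 = (-213 + ⅙)*118 = -1277/6*118 = -75343/3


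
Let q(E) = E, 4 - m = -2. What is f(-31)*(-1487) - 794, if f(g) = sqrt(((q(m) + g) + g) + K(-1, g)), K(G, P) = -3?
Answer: -794 - 1487*I*sqrt(59) ≈ -794.0 - 11422.0*I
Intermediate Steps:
m = 6 (m = 4 - 1*(-2) = 4 + 2 = 6)
f(g) = sqrt(3 + 2*g) (f(g) = sqrt(((6 + g) + g) - 3) = sqrt((6 + 2*g) - 3) = sqrt(3 + 2*g))
f(-31)*(-1487) - 794 = sqrt(3 + 2*(-31))*(-1487) - 794 = sqrt(3 - 62)*(-1487) - 794 = sqrt(-59)*(-1487) - 794 = (I*sqrt(59))*(-1487) - 794 = -1487*I*sqrt(59) - 794 = -794 - 1487*I*sqrt(59)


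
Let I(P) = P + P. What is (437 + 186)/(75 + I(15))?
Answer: 89/15 ≈ 5.9333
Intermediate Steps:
I(P) = 2*P
(437 + 186)/(75 + I(15)) = (437 + 186)/(75 + 2*15) = 623/(75 + 30) = 623/105 = 623*(1/105) = 89/15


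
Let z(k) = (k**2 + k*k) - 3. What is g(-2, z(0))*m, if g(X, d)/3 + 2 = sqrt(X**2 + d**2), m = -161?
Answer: 966 - 483*sqrt(13) ≈ -775.48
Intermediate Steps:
z(k) = -3 + 2*k**2 (z(k) = (k**2 + k**2) - 3 = 2*k**2 - 3 = -3 + 2*k**2)
g(X, d) = -6 + 3*sqrt(X**2 + d**2)
g(-2, z(0))*m = (-6 + 3*sqrt((-2)**2 + (-3 + 2*0**2)**2))*(-161) = (-6 + 3*sqrt(4 + (-3 + 2*0)**2))*(-161) = (-6 + 3*sqrt(4 + (-3 + 0)**2))*(-161) = (-6 + 3*sqrt(4 + (-3)**2))*(-161) = (-6 + 3*sqrt(4 + 9))*(-161) = (-6 + 3*sqrt(13))*(-161) = 966 - 483*sqrt(13)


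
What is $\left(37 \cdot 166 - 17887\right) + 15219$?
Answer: $3474$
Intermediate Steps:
$\left(37 \cdot 166 - 17887\right) + 15219 = \left(6142 - 17887\right) + 15219 = -11745 + 15219 = 3474$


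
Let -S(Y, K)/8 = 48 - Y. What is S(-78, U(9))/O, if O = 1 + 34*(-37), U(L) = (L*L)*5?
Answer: 336/419 ≈ 0.80191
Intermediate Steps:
U(L) = 5*L² (U(L) = L²*5 = 5*L²)
S(Y, K) = -384 + 8*Y (S(Y, K) = -8*(48 - Y) = -384 + 8*Y)
O = -1257 (O = 1 - 1258 = -1257)
S(-78, U(9))/O = (-384 + 8*(-78))/(-1257) = (-384 - 624)*(-1/1257) = -1008*(-1/1257) = 336/419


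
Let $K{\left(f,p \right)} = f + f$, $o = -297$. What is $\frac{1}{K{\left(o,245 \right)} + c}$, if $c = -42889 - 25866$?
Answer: $- \frac{1}{69349} \approx -1.442 \cdot 10^{-5}$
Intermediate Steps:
$K{\left(f,p \right)} = 2 f$
$c = -68755$ ($c = -42889 - 25866 = -68755$)
$\frac{1}{K{\left(o,245 \right)} + c} = \frac{1}{2 \left(-297\right) - 68755} = \frac{1}{-594 - 68755} = \frac{1}{-69349} = - \frac{1}{69349}$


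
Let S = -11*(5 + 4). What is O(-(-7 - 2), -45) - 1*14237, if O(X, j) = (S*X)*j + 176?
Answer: 26034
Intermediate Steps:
S = -99 (S = -11*9 = -99)
O(X, j) = 176 - 99*X*j (O(X, j) = (-99*X)*j + 176 = -99*X*j + 176 = 176 - 99*X*j)
O(-(-7 - 2), -45) - 1*14237 = (176 - 99*(-(-7 - 2))*(-45)) - 1*14237 = (176 - 99*(-1*(-9))*(-45)) - 14237 = (176 - 99*9*(-45)) - 14237 = (176 + 40095) - 14237 = 40271 - 14237 = 26034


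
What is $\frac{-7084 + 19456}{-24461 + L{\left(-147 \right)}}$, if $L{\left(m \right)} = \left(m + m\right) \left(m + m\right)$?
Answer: $\frac{12372}{61975} \approx 0.19963$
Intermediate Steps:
$L{\left(m \right)} = 4 m^{2}$ ($L{\left(m \right)} = 2 m 2 m = 4 m^{2}$)
$\frac{-7084 + 19456}{-24461 + L{\left(-147 \right)}} = \frac{-7084 + 19456}{-24461 + 4 \left(-147\right)^{2}} = \frac{12372}{-24461 + 4 \cdot 21609} = \frac{12372}{-24461 + 86436} = \frac{12372}{61975}$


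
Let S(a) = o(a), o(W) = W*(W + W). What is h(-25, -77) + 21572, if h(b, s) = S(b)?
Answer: 22822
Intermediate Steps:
o(W) = 2*W² (o(W) = W*(2*W) = 2*W²)
S(a) = 2*a²
h(b, s) = 2*b²
h(-25, -77) + 21572 = 2*(-25)² + 21572 = 2*625 + 21572 = 1250 + 21572 = 22822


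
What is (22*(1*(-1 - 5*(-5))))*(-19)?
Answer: -10032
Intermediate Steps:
(22*(1*(-1 - 5*(-5))))*(-19) = (22*(1*(-1 + 25)))*(-19) = (22*(1*24))*(-19) = (22*24)*(-19) = 528*(-19) = -10032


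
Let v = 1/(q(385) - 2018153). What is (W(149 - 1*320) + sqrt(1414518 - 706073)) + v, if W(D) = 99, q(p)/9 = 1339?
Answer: 198604097/2006102 + sqrt(708445) ≈ 940.69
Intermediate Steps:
q(p) = 12051 (q(p) = 9*1339 = 12051)
v = -1/2006102 (v = 1/(12051 - 2018153) = 1/(-2006102) = -1/2006102 ≈ -4.9848e-7)
(W(149 - 1*320) + sqrt(1414518 - 706073)) + v = (99 + sqrt(1414518 - 706073)) - 1/2006102 = (99 + sqrt(708445)) - 1/2006102 = 198604097/2006102 + sqrt(708445)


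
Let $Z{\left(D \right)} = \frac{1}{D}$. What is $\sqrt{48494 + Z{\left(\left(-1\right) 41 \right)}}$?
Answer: $\frac{3 \sqrt{9057597}}{41} \approx 220.21$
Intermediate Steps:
$\sqrt{48494 + Z{\left(\left(-1\right) 41 \right)}} = \sqrt{48494 + \frac{1}{\left(-1\right) 41}} = \sqrt{48494 + \frac{1}{-41}} = \sqrt{48494 - \frac{1}{41}} = \sqrt{\frac{1988253}{41}} = \frac{3 \sqrt{9057597}}{41}$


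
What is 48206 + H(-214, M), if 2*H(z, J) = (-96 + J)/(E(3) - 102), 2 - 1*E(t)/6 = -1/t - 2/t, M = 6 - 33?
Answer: 2699577/56 ≈ 48207.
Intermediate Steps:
M = -27
E(t) = 12 + 18/t (E(t) = 12 - 6*(-1/t - 2/t) = 12 - (-18)/t = 12 + 18/t)
H(z, J) = 4/7 - J/168 (H(z, J) = ((-96 + J)/((12 + 18/3) - 102))/2 = ((-96 + J)/((12 + 18*(⅓)) - 102))/2 = ((-96 + J)/((12 + 6) - 102))/2 = ((-96 + J)/(18 - 102))/2 = ((-96 + J)/(-84))/2 = ((-96 + J)*(-1/84))/2 = (8/7 - J/84)/2 = 4/7 - J/168)
48206 + H(-214, M) = 48206 + (4/7 - 1/168*(-27)) = 48206 + (4/7 + 9/56) = 48206 + 41/56 = 2699577/56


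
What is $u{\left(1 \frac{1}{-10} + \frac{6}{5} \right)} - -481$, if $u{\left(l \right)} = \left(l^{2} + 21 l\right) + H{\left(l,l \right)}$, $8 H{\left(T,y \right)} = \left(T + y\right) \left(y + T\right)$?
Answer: $\frac{101183}{200} \approx 505.92$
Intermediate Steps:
$H{\left(T,y \right)} = \frac{\left(T + y\right)^{2}}{8}$ ($H{\left(T,y \right)} = \frac{\left(T + y\right) \left(y + T\right)}{8} = \frac{\left(T + y\right) \left(T + y\right)}{8} = \frac{\left(T + y\right)^{2}}{8}$)
$u{\left(l \right)} = 21 l + \frac{3 l^{2}}{2}$ ($u{\left(l \right)} = \left(l^{2} + 21 l\right) + \frac{\left(l + l\right)^{2}}{8} = \left(l^{2} + 21 l\right) + \frac{\left(2 l\right)^{2}}{8} = \left(l^{2} + 21 l\right) + \frac{4 l^{2}}{8} = \left(l^{2} + 21 l\right) + \frac{l^{2}}{2} = 21 l + \frac{3 l^{2}}{2}$)
$u{\left(1 \frac{1}{-10} + \frac{6}{5} \right)} - -481 = \frac{3 \left(1 \frac{1}{-10} + \frac{6}{5}\right) \left(14 + \left(1 \frac{1}{-10} + \frac{6}{5}\right)\right)}{2} - -481 = \frac{3 \left(1 \left(- \frac{1}{10}\right) + 6 \cdot \frac{1}{5}\right) \left(14 + \left(1 \left(- \frac{1}{10}\right) + 6 \cdot \frac{1}{5}\right)\right)}{2} + 481 = \frac{3 \left(- \frac{1}{10} + \frac{6}{5}\right) \left(14 + \left(- \frac{1}{10} + \frac{6}{5}\right)\right)}{2} + 481 = \frac{3}{2} \cdot \frac{11}{10} \left(14 + \frac{11}{10}\right) + 481 = \frac{3}{2} \cdot \frac{11}{10} \cdot \frac{151}{10} + 481 = \frac{4983}{200} + 481 = \frac{101183}{200}$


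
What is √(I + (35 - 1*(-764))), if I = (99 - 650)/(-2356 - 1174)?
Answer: √9958204130/3530 ≈ 28.269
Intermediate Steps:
I = 551/3530 (I = -551/(-3530) = -551*(-1/3530) = 551/3530 ≈ 0.15609)
√(I + (35 - 1*(-764))) = √(551/3530 + (35 - 1*(-764))) = √(551/3530 + (35 + 764)) = √(551/3530 + 799) = √(2821021/3530) = √9958204130/3530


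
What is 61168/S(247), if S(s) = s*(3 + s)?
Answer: 30584/30875 ≈ 0.99057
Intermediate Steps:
61168/S(247) = 61168/((247*(3 + 247))) = 61168/((247*250)) = 61168/61750 = 61168*(1/61750) = 30584/30875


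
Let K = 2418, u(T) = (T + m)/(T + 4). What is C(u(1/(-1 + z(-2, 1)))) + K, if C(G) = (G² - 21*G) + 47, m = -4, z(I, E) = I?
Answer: 301437/121 ≈ 2491.2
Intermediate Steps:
u(T) = (-4 + T)/(4 + T) (u(T) = (T - 4)/(T + 4) = (-4 + T)/(4 + T))
C(G) = 47 + G² - 21*G
C(u(1/(-1 + z(-2, 1)))) + K = (47 + ((-4 + 1/(-1 - 2))/(4 + 1/(-1 - 2)))² - 21*(-4 + 1/(-1 - 2))/(4 + 1/(-1 - 2))) + 2418 = (47 + ((-4 + 1/(-3))/(4 + 1/(-3)))² - 21*(-4 + 1/(-3))/(4 + 1/(-3))) + 2418 = (47 + ((-4 - ⅓)/(4 - ⅓))² - 21*(-4 - ⅓)/(4 - ⅓)) + 2418 = (47 + (-13/3/(11/3))² - 21*(-13)/(11/3*3)) + 2418 = (47 + ((3/11)*(-13/3))² - 63*(-13)/(11*3)) + 2418 = (47 + (-13/11)² - 21*(-13/11)) + 2418 = (47 + 169/121 + 273/11) + 2418 = 8859/121 + 2418 = 301437/121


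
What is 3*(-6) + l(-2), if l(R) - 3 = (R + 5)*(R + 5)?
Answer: -6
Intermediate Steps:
l(R) = 3 + (5 + R)² (l(R) = 3 + (R + 5)*(R + 5) = 3 + (5 + R)*(5 + R) = 3 + (5 + R)²)
3*(-6) + l(-2) = 3*(-6) + (3 + (5 - 2)²) = -18 + (3 + 3²) = -18 + (3 + 9) = -18 + 12 = -6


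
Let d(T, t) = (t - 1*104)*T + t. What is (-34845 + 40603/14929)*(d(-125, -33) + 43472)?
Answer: -31502994586728/14929 ≈ -2.1102e+9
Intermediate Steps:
d(T, t) = t + T*(-104 + t) (d(T, t) = (t - 104)*T + t = (-104 + t)*T + t = T*(-104 + t) + t = t + T*(-104 + t))
(-34845 + 40603/14929)*(d(-125, -33) + 43472) = (-34845 + 40603/14929)*((-33 - 104*(-125) - 125*(-33)) + 43472) = (-34845 + 40603*(1/14929))*((-33 + 13000 + 4125) + 43472) = (-34845 + 40603/14929)*(17092 + 43472) = -520160402/14929*60564 = -31502994586728/14929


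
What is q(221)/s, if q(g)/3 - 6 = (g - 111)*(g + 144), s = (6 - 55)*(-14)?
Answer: 60234/343 ≈ 175.61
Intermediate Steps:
s = 686 (s = -49*(-14) = 686)
q(g) = 18 + 3*(-111 + g)*(144 + g) (q(g) = 18 + 3*((g - 111)*(g + 144)) = 18 + 3*((-111 + g)*(144 + g)) = 18 + 3*(-111 + g)*(144 + g))
q(221)/s = (-47934 + 3*221² + 99*221)/686 = (-47934 + 3*48841 + 21879)*(1/686) = (-47934 + 146523 + 21879)*(1/686) = 120468*(1/686) = 60234/343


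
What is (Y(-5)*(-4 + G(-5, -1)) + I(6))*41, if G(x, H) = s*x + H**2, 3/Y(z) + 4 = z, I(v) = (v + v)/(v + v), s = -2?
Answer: -164/3 ≈ -54.667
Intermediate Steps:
I(v) = 1 (I(v) = (2*v)/((2*v)) = (2*v)*(1/(2*v)) = 1)
Y(z) = 3/(-4 + z)
G(x, H) = H**2 - 2*x (G(x, H) = -2*x + H**2 = H**2 - 2*x)
(Y(-5)*(-4 + G(-5, -1)) + I(6))*41 = ((3/(-4 - 5))*(-4 + ((-1)**2 - 2*(-5))) + 1)*41 = ((3/(-9))*(-4 + (1 + 10)) + 1)*41 = ((3*(-1/9))*(-4 + 11) + 1)*41 = (-1/3*7 + 1)*41 = (-7/3 + 1)*41 = -4/3*41 = -164/3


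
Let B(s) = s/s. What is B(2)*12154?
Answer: 12154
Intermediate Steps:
B(s) = 1
B(2)*12154 = 1*12154 = 12154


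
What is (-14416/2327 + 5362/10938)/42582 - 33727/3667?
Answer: -18277399349037521/1987198598638422 ≈ -9.1976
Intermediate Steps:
(-14416/2327 + 5362/10938)/42582 - 33727/3667 = (-14416*1/2327 + 5362*(1/10938))*(1/42582) - 33727*1/3667 = (-14416/2327 + 2681/5469)*(1/42582) - 33727/3667 = -72602417/12726363*1/42582 - 33727/3667 = -72602417/541913989266 - 33727/3667 = -18277399349037521/1987198598638422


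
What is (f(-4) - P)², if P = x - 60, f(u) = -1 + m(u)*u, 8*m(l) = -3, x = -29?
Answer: 32041/4 ≈ 8010.3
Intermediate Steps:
m(l) = -3/8 (m(l) = (⅛)*(-3) = -3/8)
f(u) = -1 - 3*u/8
P = -89 (P = -29 - 60 = -89)
(f(-4) - P)² = ((-1 - 3/8*(-4)) - 1*(-89))² = ((-1 + 3/2) + 89)² = (½ + 89)² = (179/2)² = 32041/4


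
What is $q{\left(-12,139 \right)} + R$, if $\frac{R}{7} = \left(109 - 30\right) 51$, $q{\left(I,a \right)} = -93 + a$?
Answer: $28249$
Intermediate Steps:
$R = 28203$ ($R = 7 \left(109 - 30\right) 51 = 7 \cdot 79 \cdot 51 = 7 \cdot 4029 = 28203$)
$q{\left(-12,139 \right)} + R = \left(-93 + 139\right) + 28203 = 46 + 28203 = 28249$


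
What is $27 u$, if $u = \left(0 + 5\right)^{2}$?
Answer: $675$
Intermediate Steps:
$u = 25$ ($u = 5^{2} = 25$)
$27 u = 27 \cdot 25 = 675$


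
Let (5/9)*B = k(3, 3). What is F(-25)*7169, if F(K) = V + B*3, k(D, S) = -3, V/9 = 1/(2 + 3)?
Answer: -516168/5 ≈ -1.0323e+5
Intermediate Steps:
V = 9/5 (V = 9/(2 + 3) = 9/5 ≈ 1.8000)
B = -27/5 (B = (9/5)*(-3) = -27/5 ≈ -5.4000)
F(K) = -72/5 (F(K) = 9/5 - 27/5*3 = 9/5 - 81/5 = -72/5)
F(-25)*7169 = -72/5*7169 = -516168/5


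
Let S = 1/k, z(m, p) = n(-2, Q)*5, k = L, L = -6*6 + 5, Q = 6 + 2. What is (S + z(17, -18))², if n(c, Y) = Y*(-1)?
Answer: 1540081/961 ≈ 1602.6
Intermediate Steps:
Q = 8
L = -31 (L = -36 + 5 = -31)
k = -31
n(c, Y) = -Y
z(m, p) = -40 (z(m, p) = -1*8*5 = -8*5 = -40)
S = -1/31 (S = 1/(-31) = -1/31 ≈ -0.032258)
(S + z(17, -18))² = (-1/31 - 40)² = (-1241/31)² = 1540081/961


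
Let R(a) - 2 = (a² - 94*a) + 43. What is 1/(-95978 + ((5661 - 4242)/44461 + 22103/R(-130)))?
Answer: -1296705065/124454134621952 ≈ -1.0419e-5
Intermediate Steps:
R(a) = 45 + a² - 94*a (R(a) = 2 + ((a² - 94*a) + 43) = 2 + (43 + a² - 94*a) = 45 + a² - 94*a)
1/(-95978 + ((5661 - 4242)/44461 + 22103/R(-130))) = 1/(-95978 + ((5661 - 4242)/44461 + 22103/(45 + (-130)² - 94*(-130)))) = 1/(-95978 + (1419*(1/44461) + 22103/(45 + 16900 + 12220))) = 1/(-95978 + (1419/44461 + 22103/29165)) = 1/(-95978 + 1024106618/1296705065) = 1/(-124454134621952/1296705065) = -1296705065/124454134621952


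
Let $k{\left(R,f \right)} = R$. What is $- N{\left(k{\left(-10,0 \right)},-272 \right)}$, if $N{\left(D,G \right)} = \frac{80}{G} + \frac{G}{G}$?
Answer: $- \frac{12}{17} \approx -0.70588$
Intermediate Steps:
$N{\left(D,G \right)} = 1 + \frac{80}{G}$ ($N{\left(D,G \right)} = \frac{80}{G} + 1 = 1 + \frac{80}{G}$)
$- N{\left(k{\left(-10,0 \right)},-272 \right)} = - \frac{80 - 272}{-272} = - \frac{\left(-1\right) \left(-192\right)}{272} = \left(-1\right) \frac{12}{17} = - \frac{12}{17}$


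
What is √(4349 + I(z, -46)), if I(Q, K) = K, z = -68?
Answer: √4303 ≈ 65.597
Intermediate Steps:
√(4349 + I(z, -46)) = √(4349 - 46) = √4303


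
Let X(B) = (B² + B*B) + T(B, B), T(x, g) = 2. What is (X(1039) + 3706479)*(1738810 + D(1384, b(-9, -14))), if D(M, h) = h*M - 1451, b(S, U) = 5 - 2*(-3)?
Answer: 10279815895909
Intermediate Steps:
b(S, U) = 11 (b(S, U) = 5 + 6 = 11)
D(M, h) = -1451 + M*h (D(M, h) = M*h - 1451 = -1451 + M*h)
X(B) = 2 + 2*B² (X(B) = (B² + B*B) + 2 = (B² + B²) + 2 = 2*B² + 2 = 2 + 2*B²)
(X(1039) + 3706479)*(1738810 + D(1384, b(-9, -14))) = ((2 + 2*1039²) + 3706479)*(1738810 + (-1451 + 1384*11)) = ((2 + 2*1079521) + 3706479)*(1738810 + (-1451 + 15224)) = ((2 + 2159042) + 3706479)*(1738810 + 13773) = (2159044 + 3706479)*1752583 = 5865523*1752583 = 10279815895909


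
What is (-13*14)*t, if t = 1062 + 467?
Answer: -278278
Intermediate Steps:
t = 1529
(-13*14)*t = -13*14*1529 = -182*1529 = -278278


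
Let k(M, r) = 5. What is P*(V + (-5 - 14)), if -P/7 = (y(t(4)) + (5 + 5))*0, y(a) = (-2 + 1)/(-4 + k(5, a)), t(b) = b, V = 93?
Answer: 0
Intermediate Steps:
y(a) = -1 (y(a) = (-2 + 1)/(-4 + 5) = -1/1 = -1*1 = -1)
P = 0 (P = -7*(-1 + (5 + 5))*0 = -7*(-1 + 10)*0 = -63*0 = -7*0 = 0)
P*(V + (-5 - 14)) = 0*(93 + (-5 - 14)) = 0*(93 - 19) = 0*74 = 0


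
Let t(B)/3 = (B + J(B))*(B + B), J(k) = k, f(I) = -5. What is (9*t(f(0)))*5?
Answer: 13500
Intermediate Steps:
t(B) = 12*B² (t(B) = 3*((B + B)*(B + B)) = 3*((2*B)*(2*B)) = 3*(4*B²) = 12*B²)
(9*t(f(0)))*5 = (9*(12*(-5)²))*5 = (9*(12*25))*5 = (9*300)*5 = 2700*5 = 13500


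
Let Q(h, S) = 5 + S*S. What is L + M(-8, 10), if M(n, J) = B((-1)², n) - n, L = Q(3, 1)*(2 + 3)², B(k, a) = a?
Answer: 150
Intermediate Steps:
Q(h, S) = 5 + S²
L = 150 (L = (5 + 1²)*(2 + 3)² = (5 + 1)*5² = 6*25 = 150)
M(n, J) = 0 (M(n, J) = n - n = 0)
L + M(-8, 10) = 150 + 0 = 150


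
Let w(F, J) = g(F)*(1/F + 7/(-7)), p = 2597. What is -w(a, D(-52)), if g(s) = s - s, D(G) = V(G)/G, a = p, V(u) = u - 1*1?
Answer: 0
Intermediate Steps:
V(u) = -1 + u (V(u) = u - 1 = -1 + u)
a = 2597
D(G) = (-1 + G)/G
g(s) = 0
w(F, J) = 0 (w(F, J) = 0*(1/F + 7/(-7)) = 0*(1/F + 7*(-1/7)) = 0*(1/F - 1) = 0*(-1 + 1/F) = 0)
-w(a, D(-52)) = -1*0 = 0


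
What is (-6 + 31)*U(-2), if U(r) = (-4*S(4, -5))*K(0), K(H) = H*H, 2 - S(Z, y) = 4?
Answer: 0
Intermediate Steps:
S(Z, y) = -2 (S(Z, y) = 2 - 1*4 = 2 - 4 = -2)
K(H) = H**2
U(r) = 0 (U(r) = -4*(-2)*0**2 = 8*0 = 0)
(-6 + 31)*U(-2) = (-6 + 31)*0 = 25*0 = 0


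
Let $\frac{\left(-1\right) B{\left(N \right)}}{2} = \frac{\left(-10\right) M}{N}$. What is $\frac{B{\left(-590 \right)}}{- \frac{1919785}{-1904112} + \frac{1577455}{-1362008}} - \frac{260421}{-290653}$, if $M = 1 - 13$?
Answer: $- \frac{216350163209939457}{119086863765188935} \approx -1.8167$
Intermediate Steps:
$M = -12$ ($M = 1 - 13 = -12$)
$B{\left(N \right)} = - \frac{240}{N}$ ($B{\left(N \right)} = - 2 \frac{\left(-10\right) \left(-12\right)}{N} = - 2 \frac{120}{N} = - \frac{240}{N}$)
$\frac{B{\left(-590 \right)}}{- \frac{1919785}{-1904112} + \frac{1577455}{-1362008}} - \frac{260421}{-290653} = \frac{\left(-240\right) \frac{1}{-590}}{- \frac{1919785}{-1904112} + \frac{1577455}{-1362008}} - \frac{260421}{-290653} = \frac{\left(-240\right) \left(- \frac{1}{590}\right)}{\left(-1919785\right) \left(- \frac{1}{1904112}\right) + 1577455 \left(- \frac{1}{1362008}\right)} - - \frac{260421}{290653} = \frac{24}{59 \left(\frac{274255}{272016} - \frac{1577455}{1362008}\right)} + \frac{260421}{290653} = \frac{24}{59 \left(- \frac{6944436905}{46310996016}\right)} + \frac{260421}{290653} = \frac{24}{59} \left(- \frac{46310996016}{6944436905}\right) + \frac{260421}{290653} = - \frac{1111463904384}{409721777395} + \frac{260421}{290653} = - \frac{216350163209939457}{119086863765188935}$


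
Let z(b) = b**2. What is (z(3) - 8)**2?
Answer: 1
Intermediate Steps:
(z(3) - 8)**2 = (3**2 - 8)**2 = (9 - 8)**2 = 1**2 = 1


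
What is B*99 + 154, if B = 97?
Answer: 9757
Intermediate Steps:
B*99 + 154 = 97*99 + 154 = 9603 + 154 = 9757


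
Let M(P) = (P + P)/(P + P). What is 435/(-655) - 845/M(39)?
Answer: -110782/131 ≈ -845.66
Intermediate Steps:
M(P) = 1 (M(P) = (2*P)/((2*P)) = (2*P)*(1/(2*P)) = 1)
435/(-655) - 845/M(39) = 435/(-655) - 845/1 = 435*(-1/655) - 845*1 = -87/131 - 845 = -110782/131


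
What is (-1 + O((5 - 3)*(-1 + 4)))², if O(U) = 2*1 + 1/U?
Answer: 49/36 ≈ 1.3611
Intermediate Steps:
O(U) = 2 + 1/U
(-1 + O((5 - 3)*(-1 + 4)))² = (-1 + (2 + 1/((5 - 3)*(-1 + 4))))² = (-1 + (2 + 1/(2*3)))² = (-1 + (2 + 1/6))² = (-1 + (2 + ⅙))² = (-1 + 13/6)² = (7/6)² = 49/36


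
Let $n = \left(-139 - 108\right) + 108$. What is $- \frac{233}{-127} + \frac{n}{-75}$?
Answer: $\frac{35128}{9525} \approx 3.688$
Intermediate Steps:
$n = -139$ ($n = -247 + 108 = -139$)
$- \frac{233}{-127} + \frac{n}{-75} = - \frac{233}{-127} - \frac{139}{-75} = \left(-233\right) \left(- \frac{1}{127}\right) - - \frac{139}{75} = \frac{233}{127} + \frac{139}{75} = \frac{35128}{9525}$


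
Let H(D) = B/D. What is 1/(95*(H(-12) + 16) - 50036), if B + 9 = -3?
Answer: -1/48421 ≈ -2.0652e-5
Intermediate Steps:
B = -12 (B = -9 - 3 = -12)
H(D) = -12/D
1/(95*(H(-12) + 16) - 50036) = 1/(95*(-12/(-12) + 16) - 50036) = 1/(95*(-12*(-1/12) + 16) - 50036) = 1/(95*(1 + 16) - 50036) = 1/(95*17 - 50036) = 1/(1615 - 50036) = 1/(-48421) = -1/48421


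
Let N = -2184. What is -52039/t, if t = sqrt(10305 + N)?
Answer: -52039*sqrt(8121)/8121 ≈ -577.46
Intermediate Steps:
t = sqrt(8121) (t = sqrt(10305 - 2184) = sqrt(8121) ≈ 90.117)
-52039/t = -52039*sqrt(8121)/8121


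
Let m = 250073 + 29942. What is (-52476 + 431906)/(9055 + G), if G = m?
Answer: 37943/28907 ≈ 1.3126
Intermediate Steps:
m = 280015
G = 280015
(-52476 + 431906)/(9055 + G) = (-52476 + 431906)/(9055 + 280015) = 379430/289070 = 379430*(1/289070) = 37943/28907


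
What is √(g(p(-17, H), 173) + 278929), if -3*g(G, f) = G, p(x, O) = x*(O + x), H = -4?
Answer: 7*√5690 ≈ 528.02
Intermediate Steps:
g(G, f) = -G/3
√(g(p(-17, H), 173) + 278929) = √(-(-17)*(-4 - 17)/3 + 278929) = √(-(-17)*(-21)/3 + 278929) = √(-⅓*357 + 278929) = √(-119 + 278929) = √278810 = 7*√5690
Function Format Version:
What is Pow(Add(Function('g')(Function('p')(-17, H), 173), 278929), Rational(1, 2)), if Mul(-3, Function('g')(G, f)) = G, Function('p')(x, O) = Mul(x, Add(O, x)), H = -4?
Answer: Mul(7, Pow(5690, Rational(1, 2))) ≈ 528.02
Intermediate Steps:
Function('g')(G, f) = Mul(Rational(-1, 3), G)
Pow(Add(Function('g')(Function('p')(-17, H), 173), 278929), Rational(1, 2)) = Pow(Add(Mul(Rational(-1, 3), Mul(-17, Add(-4, -17))), 278929), Rational(1, 2)) = Pow(Add(Mul(Rational(-1, 3), Mul(-17, -21)), 278929), Rational(1, 2)) = Pow(Add(Mul(Rational(-1, 3), 357), 278929), Rational(1, 2)) = Pow(Add(-119, 278929), Rational(1, 2)) = Pow(278810, Rational(1, 2)) = Mul(7, Pow(5690, Rational(1, 2)))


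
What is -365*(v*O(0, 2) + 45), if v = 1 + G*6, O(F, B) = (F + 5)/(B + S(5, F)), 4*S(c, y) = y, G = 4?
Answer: -78475/2 ≈ -39238.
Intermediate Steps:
S(c, y) = y/4
O(F, B) = (5 + F)/(B + F/4) (O(F, B) = (F + 5)/(B + F/4) = (5 + F)/(B + F/4))
v = 25 (v = 1 + 4*6 = 1 + 24 = 25)
-365*(v*O(0, 2) + 45) = -365*(25*(4*(5 + 0)/(0 + 4*2)) + 45) = -365*(25*(4*5/(0 + 8)) + 45) = -365*(25*(4*5/8) + 45) = -365*(25*(4*(⅛)*5) + 45) = -365*(25*(5/2) + 45) = -365*(125/2 + 45) = -365*215/2 = -78475/2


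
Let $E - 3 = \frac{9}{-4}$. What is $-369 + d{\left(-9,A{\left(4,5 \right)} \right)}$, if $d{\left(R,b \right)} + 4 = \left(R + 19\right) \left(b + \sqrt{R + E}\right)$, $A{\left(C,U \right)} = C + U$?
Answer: $-283 + 5 i \sqrt{33} \approx -283.0 + 28.723 i$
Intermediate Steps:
$E = \frac{3}{4}$ ($E = 3 + \frac{9}{-4} = 3 + 9 \left(- \frac{1}{4}\right) = 3 - \frac{9}{4} = \frac{3}{4} \approx 0.75$)
$d{\left(R,b \right)} = -4 + \left(19 + R\right) \left(b + \sqrt{\frac{3}{4} + R}\right)$ ($d{\left(R,b \right)} = -4 + \left(R + 19\right) \left(b + \sqrt{R + \frac{3}{4}}\right) = -4 + \left(19 + R\right) \left(b + \sqrt{\frac{3}{4} + R}\right)$)
$-369 + d{\left(-9,A{\left(4,5 \right)} \right)} = -369 + \left(-4 + 19 \left(4 + 5\right) + \frac{19 \sqrt{3 + 4 \left(-9\right)}}{2} - 9 \left(4 + 5\right) + \frac{1}{2} \left(-9\right) \sqrt{3 + 4 \left(-9\right)}\right) = -369 + \left(-4 + 19 \cdot 9 + \frac{19 \sqrt{3 - 36}}{2} - 81 + \frac{1}{2} \left(-9\right) \sqrt{3 - 36}\right) = -369 + \left(-4 + 171 + \frac{19 \sqrt{-33}}{2} - 81 + \frac{1}{2} \left(-9\right) \sqrt{-33}\right) = -369 + \left(-4 + 171 + \frac{19 i \sqrt{33}}{2} - 81 + \frac{1}{2} \left(-9\right) i \sqrt{33}\right) = -369 - \left(-86 - 5 i \sqrt{33}\right) = -369 + \left(86 + 5 i \sqrt{33}\right) = -283 + 5 i \sqrt{33}$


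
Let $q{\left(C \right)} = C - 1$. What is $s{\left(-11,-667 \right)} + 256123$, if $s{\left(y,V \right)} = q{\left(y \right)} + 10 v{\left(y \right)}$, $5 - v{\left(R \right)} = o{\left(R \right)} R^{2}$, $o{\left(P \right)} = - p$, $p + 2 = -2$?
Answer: $251321$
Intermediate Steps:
$p = -4$ ($p = -2 - 2 = -4$)
$o{\left(P \right)} = 4$ ($o{\left(P \right)} = \left(-1\right) \left(-4\right) = 4$)
$q{\left(C \right)} = -1 + C$
$v{\left(R \right)} = 5 - 4 R^{2}$
$s{\left(y,V \right)} = 49 + y - 40 y^{2}$ ($s{\left(y,V \right)} = \left(-1 + y\right) + 10 \left(5 - 4 y^{2}\right) = \left(-1 + y\right) - \left(-50 + 40 y^{2}\right) = 49 + y - 40 y^{2}$)
$s{\left(-11,-667 \right)} + 256123 = \left(49 - 11 - 40 \left(-11\right)^{2}\right) + 256123 = \left(49 - 11 - 4840\right) + 256123 = -4802 + 256123 = 251321$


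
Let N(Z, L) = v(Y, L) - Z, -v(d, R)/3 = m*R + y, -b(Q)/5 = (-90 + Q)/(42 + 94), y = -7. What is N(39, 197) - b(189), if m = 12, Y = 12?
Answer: -966465/136 ≈ -7106.4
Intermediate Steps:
b(Q) = 225/68 - 5*Q/136 (b(Q) = -5*(-90 + Q)/(42 + 94) = -5*(-90 + Q)/136 = -5*(-45/68 + Q/136) = 225/68 - 5*Q/136)
v(d, R) = 21 - 36*R (v(d, R) = -3*(12*R - 7) = -3*(-7 + 12*R) = 21 - 36*R)
N(Z, L) = 21 - Z - 36*L (N(Z, L) = (21 - 36*L) - Z = 21 - Z - 36*L)
N(39, 197) - b(189) = (21 - 1*39 - 36*197) - (225/68 - 5/136*189) = (21 - 39 - 7092) - (225/68 - 945/136) = -7110 - 1*(-495/136) = -7110 + 495/136 = -966465/136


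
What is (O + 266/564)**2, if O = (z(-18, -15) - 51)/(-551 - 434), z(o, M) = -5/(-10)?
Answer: 5274100129/19289043225 ≈ 0.27342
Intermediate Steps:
z(o, M) = 1/2 (z(o, M) = -5*(-1/10) = 1/2)
O = 101/1970 (O = (1/2 - 51)/(-551 - 434) = -101/2/(-985) = -101/2*(-1/985) = 101/1970 ≈ 0.051269)
(O + 266/564)**2 = (101/1970 + 266/564)**2 = (101/1970 + 266*(1/564))**2 = (101/1970 + 133/282)**2 = (72623/138885)**2 = 5274100129/19289043225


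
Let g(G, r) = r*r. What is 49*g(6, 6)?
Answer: 1764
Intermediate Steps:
g(G, r) = r**2
49*g(6, 6) = 49*6**2 = 49*36 = 1764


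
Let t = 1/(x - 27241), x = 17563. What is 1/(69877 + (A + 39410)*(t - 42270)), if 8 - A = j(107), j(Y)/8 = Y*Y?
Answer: 4839/10672244469110 ≈ 4.5342e-10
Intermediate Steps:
j(Y) = 8*Y² (j(Y) = 8*(Y*Y) = 8*Y²)
A = -91584 (A = 8 - 8*107² = 8 - 8*11449 = 8 - 1*91592 = 8 - 91592 = -91584)
t = -1/9678 (t = 1/(17563 - 27241) = 1/(-9678) = -1/9678 ≈ -0.00010333)
1/(69877 + (A + 39410)*(t - 42270)) = 1/(69877 + (-91584 + 39410)*(-1/9678 - 42270)) = 1/(69877 - 52174*(-409089061/9678)) = 1/(69877 + 10671906334307/4839) = 1/(10672244469110/4839) = 4839/10672244469110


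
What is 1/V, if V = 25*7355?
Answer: 1/183875 ≈ 5.4385e-6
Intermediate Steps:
V = 183875
1/V = 1/183875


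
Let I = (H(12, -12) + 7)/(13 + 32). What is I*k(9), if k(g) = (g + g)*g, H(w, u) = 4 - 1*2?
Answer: 162/5 ≈ 32.400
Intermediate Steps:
H(w, u) = 2 (H(w, u) = 4 - 2 = 2)
I = 1/5 (I = (2 + 7)/(13 + 32) = 9/45 = 9*(1/45) = 1/5 ≈ 0.20000)
k(g) = 2*g**2 (k(g) = (2*g)*g = 2*g**2)
I*k(9) = (2*9**2)/5 = (2*81)/5 = (1/5)*162 = 162/5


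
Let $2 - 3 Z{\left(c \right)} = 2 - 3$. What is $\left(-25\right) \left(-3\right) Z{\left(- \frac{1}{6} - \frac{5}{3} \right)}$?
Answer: $75$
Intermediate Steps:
$Z{\left(c \right)} = 1$ ($Z{\left(c \right)} = \frac{2}{3} - \frac{2 - 3}{3} = \frac{2}{3} - - \frac{1}{3} = \frac{2}{3} + \frac{1}{3} = 1$)
$\left(-25\right) \left(-3\right) Z{\left(- \frac{1}{6} - \frac{5}{3} \right)} = \left(-25\right) \left(-3\right) 1 = 75 \cdot 1 = 75$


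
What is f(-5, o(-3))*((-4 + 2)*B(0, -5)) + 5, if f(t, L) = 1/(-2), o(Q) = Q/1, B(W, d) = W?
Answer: 5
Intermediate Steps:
o(Q) = Q (o(Q) = Q*1 = Q)
f(t, L) = -1/2 (f(t, L) = 1*(-1/2) = -1/2)
f(-5, o(-3))*((-4 + 2)*B(0, -5)) + 5 = -(-4 + 2)*0/2 + 5 = -(-1)*0 + 5 = -1/2*0 + 5 = 0 + 5 = 5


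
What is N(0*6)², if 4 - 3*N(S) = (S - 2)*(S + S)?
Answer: 16/9 ≈ 1.7778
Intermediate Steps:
N(S) = 4/3 - 2*S*(-2 + S)/3 (N(S) = 4/3 - (S - 2)*(S + S)/3 = 4/3 - (-2 + S)*2*S/3 = 4/3 - 2*S*(-2 + S)/3)
N(0*6)² = (4/3 - 2*(0*6)²/3 + 4*(0*6)/3)² = (4/3 - ⅔*0² + (4/3)*0)² = (4/3 - ⅔*0 + 0)² = (4/3 + 0 + 0)² = (4/3)² = 16/9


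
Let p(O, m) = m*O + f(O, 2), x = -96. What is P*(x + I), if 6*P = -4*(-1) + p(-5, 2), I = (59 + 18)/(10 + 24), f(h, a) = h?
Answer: 35057/204 ≈ 171.85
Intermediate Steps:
p(O, m) = O + O*m (p(O, m) = m*O + O = O*m + O = O + O*m)
I = 77/34 ≈ 2.2647
P = -11/6 (P = (-4*(-1) - 5*(1 + 2))/6 = (4 - 5*3)/6 = (4 - 15)/6 = (1/6)*(-11) = -11/6 ≈ -1.8333)
P*(x + I) = -11*(-96 + 77/34)/6 = -11/6*(-3187/34) = 35057/204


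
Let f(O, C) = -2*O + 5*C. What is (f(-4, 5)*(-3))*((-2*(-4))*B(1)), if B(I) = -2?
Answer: 1584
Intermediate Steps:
(f(-4, 5)*(-3))*((-2*(-4))*B(1)) = ((-2*(-4) + 5*5)*(-3))*(-2*(-4)*(-2)) = ((8 + 25)*(-3))*(8*(-2)) = (33*(-3))*(-16) = -99*(-16) = 1584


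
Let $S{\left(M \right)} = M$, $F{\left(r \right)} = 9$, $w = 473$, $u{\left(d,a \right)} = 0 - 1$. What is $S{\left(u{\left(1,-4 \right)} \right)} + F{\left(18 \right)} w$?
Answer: $4256$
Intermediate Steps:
$u{\left(d,a \right)} = -1$
$S{\left(u{\left(1,-4 \right)} \right)} + F{\left(18 \right)} w = -1 + 9 \cdot 473 = -1 + 4257 = 4256$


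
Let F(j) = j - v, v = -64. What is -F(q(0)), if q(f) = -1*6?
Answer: -58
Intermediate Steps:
q(f) = -6
F(j) = 64 + j (F(j) = j - 1*(-64) = j + 64 = 64 + j)
-F(q(0)) = -(64 - 6) = -1*58 = -58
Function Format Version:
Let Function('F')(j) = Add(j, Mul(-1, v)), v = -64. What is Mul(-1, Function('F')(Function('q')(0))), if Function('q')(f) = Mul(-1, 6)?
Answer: -58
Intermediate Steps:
Function('q')(f) = -6
Function('F')(j) = Add(64, j) (Function('F')(j) = Add(j, Mul(-1, -64)) = Add(j, 64) = Add(64, j))
Mul(-1, Function('F')(Function('q')(0))) = Mul(-1, Add(64, -6)) = Mul(-1, 58) = -58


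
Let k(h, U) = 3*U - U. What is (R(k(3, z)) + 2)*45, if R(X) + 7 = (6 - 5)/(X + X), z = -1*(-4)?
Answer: -3555/16 ≈ -222.19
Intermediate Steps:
z = 4
k(h, U) = 2*U
R(X) = -7 + 1/(2*X) (R(X) = -7 + (6 - 5)/(X + X) = -7 + 1/(2*X))
(R(k(3, z)) + 2)*45 = ((-7 + 1/(2*((2*4)))) + 2)*45 = ((-7 + (½)/8) + 2)*45 = ((-7 + (½)*(⅛)) + 2)*45 = ((-7 + 1/16) + 2)*45 = (-111/16 + 2)*45 = -79/16*45 = -3555/16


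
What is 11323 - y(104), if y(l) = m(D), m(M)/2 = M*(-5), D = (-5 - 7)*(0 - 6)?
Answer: 12043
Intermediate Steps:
D = 72 (D = -12*(-6) = 72)
m(M) = -10*M (m(M) = 2*(M*(-5)) = 2*(-5*M) = -10*M)
y(l) = -720 (y(l) = -10*72 = -720)
11323 - y(104) = 11323 - 1*(-720) = 11323 + 720 = 12043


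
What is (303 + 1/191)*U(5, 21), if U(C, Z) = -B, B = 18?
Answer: -1041732/191 ≈ -5454.1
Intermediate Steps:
U(C, Z) = -18 (U(C, Z) = -1*18 = -18)
(303 + 1/191)*U(5, 21) = (303 + 1/191)*(-18) = (57874/191)*(-18) = -1041732/191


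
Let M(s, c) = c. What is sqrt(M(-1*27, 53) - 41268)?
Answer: I*sqrt(41215) ≈ 203.01*I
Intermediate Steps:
sqrt(M(-1*27, 53) - 41268) = sqrt(53 - 41268) = sqrt(-41215) = I*sqrt(41215)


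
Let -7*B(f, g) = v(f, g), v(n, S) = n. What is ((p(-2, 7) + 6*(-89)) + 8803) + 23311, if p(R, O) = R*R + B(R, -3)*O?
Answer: 31586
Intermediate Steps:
B(f, g) = -f/7
p(R, O) = R² - O*R/7 (p(R, O) = R*R + (-R/7)*O = R² - O*R/7)
((p(-2, 7) + 6*(-89)) + 8803) + 23311 = (((⅐)*(-2)*(-1*7 + 7*(-2)) + 6*(-89)) + 8803) + 23311 = (((⅐)*(-2)*(-7 - 14) - 534) + 8803) + 23311 = (((⅐)*(-2)*(-21) - 534) + 8803) + 23311 = ((6 - 534) + 8803) + 23311 = (-528 + 8803) + 23311 = 8275 + 23311 = 31586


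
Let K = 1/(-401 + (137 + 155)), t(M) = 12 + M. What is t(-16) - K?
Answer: -435/109 ≈ -3.9908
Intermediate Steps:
K = -1/109 (K = 1/(-401 + 292) = 1/(-109) = -1/109 ≈ -0.0091743)
t(-16) - K = (12 - 16) - 1*(-1/109) = -4 + 1/109 = -435/109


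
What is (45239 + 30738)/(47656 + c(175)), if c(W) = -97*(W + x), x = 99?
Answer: 75977/21078 ≈ 3.6046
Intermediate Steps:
c(W) = -9603 - 97*W (c(W) = -97*(W + 99) = -97*(99 + W) = -9603 - 97*W)
(45239 + 30738)/(47656 + c(175)) = (45239 + 30738)/(47656 + (-9603 - 97*175)) = 75977/(47656 + (-9603 - 16975)) = 75977/(47656 - 26578) = 75977/21078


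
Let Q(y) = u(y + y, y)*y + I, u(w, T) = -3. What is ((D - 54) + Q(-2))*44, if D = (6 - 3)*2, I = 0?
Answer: -1848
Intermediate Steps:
D = 6 (D = 3*2 = 6)
Q(y) = -3*y (Q(y) = -3*y + 0 = -3*y)
((D - 54) + Q(-2))*44 = ((6 - 54) - 3*(-2))*44 = (-48 + 6)*44 = -42*44 = -1848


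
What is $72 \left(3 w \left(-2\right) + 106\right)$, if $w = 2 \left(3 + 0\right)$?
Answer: $5040$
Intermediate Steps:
$w = 6$ ($w = 2 \cdot 3 = 6$)
$72 \left(3 w \left(-2\right) + 106\right) = 72 \left(3 \cdot 6 \left(-2\right) + 106\right) = 72 \left(18 \left(-2\right) + 106\right) = 72 \left(-36 + 106\right) = 72 \cdot 70 = 5040$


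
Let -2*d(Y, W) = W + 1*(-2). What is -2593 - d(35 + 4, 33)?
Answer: -5155/2 ≈ -2577.5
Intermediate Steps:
d(Y, W) = 1 - W/2 (d(Y, W) = -(W + 1*(-2))/2 = -(W - 2)/2 = -(-2 + W)/2 = 1 - W/2)
-2593 - d(35 + 4, 33) = -2593 - (1 - ½*33) = -2593 - (1 - 33/2) = -2593 - 1*(-31/2) = -2593 + 31/2 = -5155/2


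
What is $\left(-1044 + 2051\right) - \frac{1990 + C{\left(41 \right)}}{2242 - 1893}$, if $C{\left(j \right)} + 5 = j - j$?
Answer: $\frac{349458}{349} \approx 1001.3$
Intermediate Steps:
$C{\left(j \right)} = -5$ ($C{\left(j \right)} = -5 + \left(j - j\right) = -5 + 0 = -5$)
$\left(-1044 + 2051\right) - \frac{1990 + C{\left(41 \right)}}{2242 - 1893} = \left(-1044 + 2051\right) - \frac{1990 - 5}{2242 - 1893} = 1007 - \frac{1985}{349} = \frac{349458}{349}$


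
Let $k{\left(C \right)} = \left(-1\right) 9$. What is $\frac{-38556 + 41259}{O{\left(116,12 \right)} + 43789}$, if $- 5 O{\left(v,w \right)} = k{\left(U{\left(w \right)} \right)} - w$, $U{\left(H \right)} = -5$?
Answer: $\frac{13515}{218966} \approx 0.061722$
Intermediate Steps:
$k{\left(C \right)} = -9$
$O{\left(v,w \right)} = \frac{9}{5} + \frac{w}{5}$ ($O{\left(v,w \right)} = - \frac{-9 - w}{5} = \frac{9}{5} + \frac{w}{5}$)
$\frac{-38556 + 41259}{O{\left(116,12 \right)} + 43789} = \frac{-38556 + 41259}{\left(\frac{9}{5} + \frac{1}{5} \cdot 12\right) + 43789} = \frac{2703}{\left(\frac{9}{5} + \frac{12}{5}\right) + 43789} = \frac{2703}{\frac{21}{5} + 43789} = \frac{2703}{\frac{218966}{5}} = 2703 \cdot \frac{5}{218966} = \frac{13515}{218966}$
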